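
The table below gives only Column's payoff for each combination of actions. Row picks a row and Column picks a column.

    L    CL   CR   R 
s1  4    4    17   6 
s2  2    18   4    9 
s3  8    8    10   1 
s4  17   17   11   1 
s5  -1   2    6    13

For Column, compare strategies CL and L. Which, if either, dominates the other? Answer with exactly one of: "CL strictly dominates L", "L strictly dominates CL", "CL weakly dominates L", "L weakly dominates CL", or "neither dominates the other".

Compare CL to L across every action of Row: s1: 4=4, s2: 18>2, s3: 8=8, s4: 17=17, s5: 2>-1.
CL is at least as good everywhere and strictly better somewhere (tied only at s1, s3, s4), so CL weakly but not strictly dominates L.

CL weakly dominates L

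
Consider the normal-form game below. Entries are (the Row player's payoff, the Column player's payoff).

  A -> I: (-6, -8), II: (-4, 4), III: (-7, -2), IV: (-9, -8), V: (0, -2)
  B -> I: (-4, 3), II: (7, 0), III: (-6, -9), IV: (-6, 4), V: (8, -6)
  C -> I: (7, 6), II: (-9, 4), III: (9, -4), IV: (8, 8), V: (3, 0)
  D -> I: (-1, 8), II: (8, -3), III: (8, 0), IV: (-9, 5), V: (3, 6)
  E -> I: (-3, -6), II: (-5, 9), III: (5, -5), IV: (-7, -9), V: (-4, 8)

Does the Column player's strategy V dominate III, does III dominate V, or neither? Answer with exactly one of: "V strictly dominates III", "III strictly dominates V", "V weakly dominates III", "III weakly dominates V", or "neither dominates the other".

V weakly dominates III

Compare V to III across every action of the Row player: A: -2=-2, B: -6>-9, C: 0>-4, D: 6>0, E: 8>-5.
V is at least as good everywhere and strictly better somewhere (tied only at A), so V weakly but not strictly dominates III.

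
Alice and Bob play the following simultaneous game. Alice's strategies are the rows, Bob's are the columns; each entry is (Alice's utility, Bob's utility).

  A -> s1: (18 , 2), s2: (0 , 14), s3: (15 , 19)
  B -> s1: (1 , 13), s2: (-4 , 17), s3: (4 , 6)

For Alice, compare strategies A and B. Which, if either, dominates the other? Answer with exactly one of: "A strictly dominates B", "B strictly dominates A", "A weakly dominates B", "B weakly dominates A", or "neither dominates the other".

Compare A to B across every action of Bob: s1: 18>1, s2: 0>-4, s3: 15>4.
Every comparison favours A, so A strictly dominates B.

A strictly dominates B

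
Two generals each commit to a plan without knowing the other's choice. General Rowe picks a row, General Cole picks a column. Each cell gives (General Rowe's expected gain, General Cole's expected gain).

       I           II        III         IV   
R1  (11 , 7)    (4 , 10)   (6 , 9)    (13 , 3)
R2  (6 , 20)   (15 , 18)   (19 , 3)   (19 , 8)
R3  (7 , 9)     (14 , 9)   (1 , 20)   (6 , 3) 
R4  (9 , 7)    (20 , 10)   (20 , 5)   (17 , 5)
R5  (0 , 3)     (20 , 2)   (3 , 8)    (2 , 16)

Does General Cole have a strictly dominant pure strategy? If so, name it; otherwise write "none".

none

I fails to dominate II at R1 (7<10).
II fails to dominate I at R2 (18<20).
III fails to dominate I at R2 (3<20).
IV fails to dominate I at R1 (3<7).
No single strategy dominates all the others.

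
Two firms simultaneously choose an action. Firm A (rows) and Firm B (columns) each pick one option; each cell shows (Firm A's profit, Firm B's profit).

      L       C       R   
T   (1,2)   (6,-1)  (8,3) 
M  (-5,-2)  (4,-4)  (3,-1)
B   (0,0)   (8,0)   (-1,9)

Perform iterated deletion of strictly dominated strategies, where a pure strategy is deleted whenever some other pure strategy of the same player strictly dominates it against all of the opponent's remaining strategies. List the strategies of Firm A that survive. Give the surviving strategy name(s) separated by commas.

Row M is eliminated: T beats it against every remaining column (L: 1>-5, C: 6>4, R: 8>3).
Firm B's strategy L is strictly dominated by R (T: 3>2, B: 9>0) and is removed.
For Firm B, R strictly dominates C on the remaining rows (T: 3>-1, B: 9>0); eliminate C.
Row B is eliminated: T beats it against every remaining column (R: 8>-1).
Among the remaining strategies, none is strictly dominated by another pure strategy of the same player, so the elimination stops.
Surviving strategies — Firm A: {T}; Firm B: {R}.

T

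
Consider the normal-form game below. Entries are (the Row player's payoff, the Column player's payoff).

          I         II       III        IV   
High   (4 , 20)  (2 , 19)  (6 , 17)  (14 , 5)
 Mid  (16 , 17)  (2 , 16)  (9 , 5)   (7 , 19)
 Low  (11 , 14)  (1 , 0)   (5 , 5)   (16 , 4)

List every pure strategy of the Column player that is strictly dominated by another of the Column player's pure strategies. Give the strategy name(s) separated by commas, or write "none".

I is not dominated — it holds its own against II at High (20>19); III at High (20>17); IV at High (20>5).
I strictly dominates II — High: 20>19, Mid: 17>16, Low: 14>0.
III is strictly dominated by I (High: 20>17, Mid: 17>5, Low: 14>5).
Nothing dominates IV: I at Mid (19>17); II at Mid (19>16); III at Mid (19>5).

II, III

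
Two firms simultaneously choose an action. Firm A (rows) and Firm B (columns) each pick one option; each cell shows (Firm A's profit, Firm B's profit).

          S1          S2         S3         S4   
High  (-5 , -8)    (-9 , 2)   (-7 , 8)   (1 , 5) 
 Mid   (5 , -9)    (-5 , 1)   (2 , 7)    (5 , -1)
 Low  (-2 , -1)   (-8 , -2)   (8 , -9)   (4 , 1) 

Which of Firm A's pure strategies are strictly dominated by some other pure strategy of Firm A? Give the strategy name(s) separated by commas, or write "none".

High: dominated, since Mid does at least as well everywhere (S1: 5>-5, S2: -5>-9, S3: 2>-7, S4: 5>1).
Mid: no other strategy beats it everywhere (High at S1 (5>-5); Low at S1 (5>-2)).
Nothing dominates Low: High at S1 (-2>-5); Mid at S3 (8>2).

High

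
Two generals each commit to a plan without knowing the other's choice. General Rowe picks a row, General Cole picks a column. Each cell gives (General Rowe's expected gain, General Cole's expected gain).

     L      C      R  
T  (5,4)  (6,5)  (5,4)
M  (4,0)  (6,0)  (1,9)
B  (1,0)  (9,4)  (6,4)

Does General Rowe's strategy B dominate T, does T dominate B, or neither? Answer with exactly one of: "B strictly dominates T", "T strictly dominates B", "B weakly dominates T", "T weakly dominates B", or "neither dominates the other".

neither dominates the other

B's payoffs vs T's, by General Cole's action — L: 1<5, C: 9>6, R: 6>5.
B does better at C, R but worse at L; neither strategy dominates the other.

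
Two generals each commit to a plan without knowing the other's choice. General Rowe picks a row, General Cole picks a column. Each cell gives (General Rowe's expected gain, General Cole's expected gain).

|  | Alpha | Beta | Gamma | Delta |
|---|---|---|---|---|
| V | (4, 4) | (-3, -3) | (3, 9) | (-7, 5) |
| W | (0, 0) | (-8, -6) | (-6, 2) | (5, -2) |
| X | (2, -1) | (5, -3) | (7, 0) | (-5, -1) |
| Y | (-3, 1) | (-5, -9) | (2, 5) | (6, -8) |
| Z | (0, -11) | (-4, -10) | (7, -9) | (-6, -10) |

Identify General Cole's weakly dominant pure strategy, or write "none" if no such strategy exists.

Gamma

Gamma vs Alpha: V: 9>4, W: 2>0, X: 0>-1, Y: 5>1, Z: -9>-11.
Gamma vs Beta: V: 9>-3, W: 2>-6, X: 0>-3, Y: 5>-9, Z: -9>-10.
Gamma vs Delta: V: 9>5, W: 2>-2, X: 0>-1, Y: 5>-8, Z: -9>-10.
Gamma is at least as good as every other strategy against every opponent action, so it is weakly dominant.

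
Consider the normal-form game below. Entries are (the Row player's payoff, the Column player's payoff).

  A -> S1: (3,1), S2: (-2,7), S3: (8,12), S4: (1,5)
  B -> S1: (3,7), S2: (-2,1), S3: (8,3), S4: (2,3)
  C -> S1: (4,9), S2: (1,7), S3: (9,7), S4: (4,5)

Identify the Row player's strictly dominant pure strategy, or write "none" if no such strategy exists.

C

C vs A: S1: 4>3, S2: 1>-2, S3: 9>8, S4: 4>1.
C vs B: S1: 4>3, S2: 1>-2, S3: 9>8, S4: 4>2.
C strictly beats every other strategy against every opponent action, so it is strictly dominant.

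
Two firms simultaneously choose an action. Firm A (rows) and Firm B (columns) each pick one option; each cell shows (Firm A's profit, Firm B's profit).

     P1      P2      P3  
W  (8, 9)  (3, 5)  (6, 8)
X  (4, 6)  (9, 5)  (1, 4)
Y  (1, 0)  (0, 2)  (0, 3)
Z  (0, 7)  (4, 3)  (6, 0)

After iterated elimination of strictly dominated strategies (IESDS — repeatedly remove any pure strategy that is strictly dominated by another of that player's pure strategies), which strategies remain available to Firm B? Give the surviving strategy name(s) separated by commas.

P1

Row Y is eliminated: W beats it against every remaining column (P1: 8>1, P2: 3>0, P3: 6>0).
Column P2 is eliminated: P1 beats it against every remaining row (W: 9>5, X: 6>5, Z: 7>3).
Firm A's strategy X is strictly dominated by W (P1: 8>4, P3: 6>1) and is removed.
For Firm B, P1 strictly dominates P3 on the remaining rows (W: 9>8, Z: 7>0); eliminate P3.
Row Z is eliminated: W beats it against every remaining column (P1: 8>0).
Among the remaining strategies, none is strictly dominated by another pure strategy of the same player, so the elimination stops.
Surviving strategies — Firm A: {W}; Firm B: {P1}.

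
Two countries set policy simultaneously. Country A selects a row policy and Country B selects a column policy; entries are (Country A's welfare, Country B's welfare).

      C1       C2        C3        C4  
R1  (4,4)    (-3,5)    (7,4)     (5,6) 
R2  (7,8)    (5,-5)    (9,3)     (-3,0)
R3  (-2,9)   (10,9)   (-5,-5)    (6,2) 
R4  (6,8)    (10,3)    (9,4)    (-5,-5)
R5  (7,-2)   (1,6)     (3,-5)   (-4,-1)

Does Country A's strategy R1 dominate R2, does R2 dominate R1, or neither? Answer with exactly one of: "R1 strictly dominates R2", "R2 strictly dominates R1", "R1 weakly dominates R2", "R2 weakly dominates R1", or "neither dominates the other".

Compare R1 to R2 across every action of Country B: C1: 4<7, C2: -3<5, C3: 7<9, C4: 5>-3.
R1 does better at C4 but worse at C1, C2, C3; neither strategy dominates the other.

neither dominates the other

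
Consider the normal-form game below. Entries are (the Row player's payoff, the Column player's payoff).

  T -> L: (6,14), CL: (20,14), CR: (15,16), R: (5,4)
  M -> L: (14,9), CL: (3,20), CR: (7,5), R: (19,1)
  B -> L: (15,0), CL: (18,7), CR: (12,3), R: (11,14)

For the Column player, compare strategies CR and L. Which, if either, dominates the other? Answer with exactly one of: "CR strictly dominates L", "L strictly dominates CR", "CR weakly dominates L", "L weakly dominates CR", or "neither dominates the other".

Compare CR to L across each choice by the Row player: T: 16>14, M: 5<9, B: 3>0.
CR does better at T, B but worse at M; neither strategy dominates the other.

neither dominates the other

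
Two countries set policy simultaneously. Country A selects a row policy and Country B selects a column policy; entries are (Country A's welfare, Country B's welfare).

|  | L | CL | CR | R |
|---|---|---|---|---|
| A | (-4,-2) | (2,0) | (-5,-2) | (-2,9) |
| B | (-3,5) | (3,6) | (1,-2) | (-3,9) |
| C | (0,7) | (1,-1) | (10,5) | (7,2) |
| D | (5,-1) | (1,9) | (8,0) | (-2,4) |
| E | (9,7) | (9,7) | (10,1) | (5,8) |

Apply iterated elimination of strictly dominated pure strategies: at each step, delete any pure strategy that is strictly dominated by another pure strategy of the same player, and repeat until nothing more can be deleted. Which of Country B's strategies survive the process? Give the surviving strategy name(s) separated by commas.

L, R

For Country A, E strictly dominates A on the remaining columns (L: 9>-4, CL: 9>2, CR: 10>-5, R: 5>-2); eliminate A.
Row B is eliminated: E beats it against every remaining column (L: 9>-3, CL: 9>3, CR: 10>1, R: 5>-3).
For Country A, E strictly dominates D on the remaining columns (L: 9>5, CL: 9>1, CR: 10>8, R: 5>-2); eliminate D.
Country B's strategy CL is strictly dominated by R (C: 2>-1, E: 8>7) and is removed.
For Country B, L strictly dominates CR on the remaining rows (C: 7>5, E: 7>1); eliminate CR.
Among the remaining strategies, none is strictly dominated by another pure strategy of the same player, so the elimination stops.
Surviving strategies — Country A: {C, E}; Country B: {L, R}.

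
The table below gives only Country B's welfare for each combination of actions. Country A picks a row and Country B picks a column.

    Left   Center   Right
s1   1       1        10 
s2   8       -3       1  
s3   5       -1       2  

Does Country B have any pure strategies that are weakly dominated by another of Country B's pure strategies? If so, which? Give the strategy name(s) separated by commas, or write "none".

Nothing dominates Left: Center at s2 (8>-3); Right at s2 (8>1).
Center: dominated, since Left does at least as well everywhere (s1: 1=1, s2: 8>-3, s3: 5>-1).
Nothing dominates Right: Left at s1 (10>1); Center at s1 (10>1).

Center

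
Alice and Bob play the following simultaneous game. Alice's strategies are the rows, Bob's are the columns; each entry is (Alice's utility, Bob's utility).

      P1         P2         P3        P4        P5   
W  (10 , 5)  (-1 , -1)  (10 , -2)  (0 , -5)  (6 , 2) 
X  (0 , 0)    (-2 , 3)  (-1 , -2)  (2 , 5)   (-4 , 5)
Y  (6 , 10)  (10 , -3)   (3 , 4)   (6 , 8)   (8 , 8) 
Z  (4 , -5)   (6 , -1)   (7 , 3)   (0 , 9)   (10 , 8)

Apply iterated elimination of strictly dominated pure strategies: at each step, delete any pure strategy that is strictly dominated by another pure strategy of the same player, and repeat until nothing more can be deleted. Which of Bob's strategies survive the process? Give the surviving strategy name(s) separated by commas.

Alice's strategy X is strictly dominated by Y (P1: 6>0, P2: 10>-2, P3: 3>-1, P4: 6>2, P5: 8>-4) and is removed.
For Bob, P5 strictly dominates P2 on the remaining rows (W: 2>-1, Y: 8>-3, Z: 8>-1); eliminate P2.
For Bob, P5 strictly dominates P3 on the remaining rows (W: 2>-2, Y: 8>4, Z: 8>3); eliminate P3.
Among the remaining strategies, none is strictly dominated by another pure strategy of the same player, so the elimination stops.
Surviving strategies — Alice: {W, Y, Z}; Bob: {P1, P4, P5}.

P1, P4, P5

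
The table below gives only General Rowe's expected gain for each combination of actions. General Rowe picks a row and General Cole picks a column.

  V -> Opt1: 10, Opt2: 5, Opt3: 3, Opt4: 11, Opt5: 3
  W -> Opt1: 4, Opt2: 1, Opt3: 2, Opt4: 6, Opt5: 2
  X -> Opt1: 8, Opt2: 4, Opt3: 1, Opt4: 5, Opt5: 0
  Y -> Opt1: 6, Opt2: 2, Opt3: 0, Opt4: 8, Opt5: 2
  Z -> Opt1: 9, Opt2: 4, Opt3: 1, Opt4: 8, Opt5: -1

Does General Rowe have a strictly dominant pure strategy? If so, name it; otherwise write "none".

V

V vs W: Opt1: 10>4, Opt2: 5>1, Opt3: 3>2, Opt4: 11>6, Opt5: 3>2.
V vs X: Opt1: 10>8, Opt2: 5>4, Opt3: 3>1, Opt4: 11>5, Opt5: 3>0.
V vs Y: Opt1: 10>6, Opt2: 5>2, Opt3: 3>0, Opt4: 11>8, Opt5: 3>2.
V vs Z: Opt1: 10>9, Opt2: 5>4, Opt3: 3>1, Opt4: 11>8, Opt5: 3>-1.
V strictly beats every other strategy against every opponent action, so it is strictly dominant.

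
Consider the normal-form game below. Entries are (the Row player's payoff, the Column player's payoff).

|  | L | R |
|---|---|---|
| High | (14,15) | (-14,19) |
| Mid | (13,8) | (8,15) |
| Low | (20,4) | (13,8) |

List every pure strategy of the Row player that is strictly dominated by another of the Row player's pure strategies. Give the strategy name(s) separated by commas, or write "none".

Low strictly dominates High — L: 20>14, R: 13>-14.
Low strictly dominates Mid — L: 20>13, R: 13>8.
Low: no other strategy beats it everywhere (High at L (20>14); Mid at L (20>13)).

High, Mid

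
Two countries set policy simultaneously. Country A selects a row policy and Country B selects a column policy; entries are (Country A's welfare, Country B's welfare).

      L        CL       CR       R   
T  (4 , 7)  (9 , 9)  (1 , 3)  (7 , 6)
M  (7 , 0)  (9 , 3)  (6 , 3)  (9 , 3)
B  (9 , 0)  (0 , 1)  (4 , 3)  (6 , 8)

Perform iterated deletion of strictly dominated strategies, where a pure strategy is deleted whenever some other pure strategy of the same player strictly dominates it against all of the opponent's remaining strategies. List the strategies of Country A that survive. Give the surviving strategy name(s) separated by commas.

Column L is eliminated: CL beats it against every remaining row (T: 9>7, M: 3>0, B: 1>0).
For Country A, M strictly dominates B on the remaining columns (CL: 9>0, CR: 6>4, R: 9>6); eliminate B.
Among the remaining strategies, none is strictly dominated by another pure strategy of the same player, so the elimination stops.
Surviving strategies — Country A: {T, M}; Country B: {CL, CR, R}.

T, M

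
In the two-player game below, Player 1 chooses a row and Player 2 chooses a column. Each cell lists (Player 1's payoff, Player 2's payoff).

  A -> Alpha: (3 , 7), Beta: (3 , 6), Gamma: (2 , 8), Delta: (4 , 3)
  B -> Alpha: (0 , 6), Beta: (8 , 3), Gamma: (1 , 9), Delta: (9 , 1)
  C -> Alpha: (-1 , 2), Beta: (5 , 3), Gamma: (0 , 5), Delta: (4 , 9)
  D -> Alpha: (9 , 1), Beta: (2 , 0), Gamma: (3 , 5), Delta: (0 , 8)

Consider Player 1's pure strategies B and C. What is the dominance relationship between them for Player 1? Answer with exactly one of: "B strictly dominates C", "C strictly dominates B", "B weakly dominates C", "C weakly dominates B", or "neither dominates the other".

B strictly dominates C

B's payoffs vs C's, by Player 2's action — Alpha: 0>-1, Beta: 8>5, Gamma: 1>0, Delta: 9>4.
Every comparison favours B, so B strictly dominates C.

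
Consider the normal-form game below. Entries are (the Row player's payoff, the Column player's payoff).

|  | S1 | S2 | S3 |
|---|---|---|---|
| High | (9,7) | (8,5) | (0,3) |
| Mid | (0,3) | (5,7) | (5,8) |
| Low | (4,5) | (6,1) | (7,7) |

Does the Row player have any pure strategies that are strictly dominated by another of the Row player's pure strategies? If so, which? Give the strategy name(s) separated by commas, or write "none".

Mid

High: no other strategy beats it everywhere (Mid at S1 (9>0); Low at S1 (9>4)).
Low strictly dominates Mid — S1: 4>0, S2: 6>5, S3: 7>5.
Low: no other strategy beats it everywhere (High at S3 (7>0); Mid at S1 (4>0)).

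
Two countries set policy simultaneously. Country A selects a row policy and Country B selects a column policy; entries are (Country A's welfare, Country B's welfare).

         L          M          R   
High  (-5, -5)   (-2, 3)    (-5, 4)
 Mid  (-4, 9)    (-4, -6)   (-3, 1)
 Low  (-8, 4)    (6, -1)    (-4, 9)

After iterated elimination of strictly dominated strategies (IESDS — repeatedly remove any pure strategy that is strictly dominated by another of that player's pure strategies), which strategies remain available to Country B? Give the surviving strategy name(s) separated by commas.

Country B's strategy M is strictly dominated by R (High: 4>3, Mid: 1>-6, Low: 9>-1) and is removed.
Country A's strategy High is strictly dominated by Mid (L: -4>-5, R: -3>-5) and is removed.
Country A's strategy Low is strictly dominated by Mid (L: -4>-8, R: -3>-4) and is removed.
For Country B, L strictly dominates R on the remaining rows (Mid: 9>1); eliminate R.
Among the remaining strategies, none is strictly dominated by another pure strategy of the same player, so the elimination stops.
Surviving strategies — Country A: {Mid}; Country B: {L}.

L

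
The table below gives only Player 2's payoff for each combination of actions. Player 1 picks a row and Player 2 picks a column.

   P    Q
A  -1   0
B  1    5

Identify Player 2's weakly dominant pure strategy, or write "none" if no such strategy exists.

Q

Q vs P: A: 0>-1, B: 5>1.
Q is at least as good as every other strategy against every opponent action, so it is weakly dominant.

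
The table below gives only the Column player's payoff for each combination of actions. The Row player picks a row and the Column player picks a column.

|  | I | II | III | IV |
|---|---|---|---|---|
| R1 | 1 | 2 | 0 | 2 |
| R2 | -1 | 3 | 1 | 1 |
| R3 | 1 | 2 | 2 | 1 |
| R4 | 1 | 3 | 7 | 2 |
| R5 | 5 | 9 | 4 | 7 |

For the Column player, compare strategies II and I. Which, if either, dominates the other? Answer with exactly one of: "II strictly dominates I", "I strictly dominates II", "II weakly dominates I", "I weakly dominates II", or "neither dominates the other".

II's payoffs vs I's, by the Row player's action — R1: 2>1, R2: 3>-1, R3: 2>1, R4: 3>1, R5: 9>5.
Every comparison favours II, so II strictly dominates I.

II strictly dominates I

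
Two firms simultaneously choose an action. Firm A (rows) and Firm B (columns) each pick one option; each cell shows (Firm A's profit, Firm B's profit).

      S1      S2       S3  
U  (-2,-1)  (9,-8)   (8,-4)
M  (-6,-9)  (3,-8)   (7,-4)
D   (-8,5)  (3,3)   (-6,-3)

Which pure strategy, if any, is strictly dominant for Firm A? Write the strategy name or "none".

U vs M: S1: -2>-6, S2: 9>3, S3: 8>7.
U vs D: S1: -2>-8, S2: 9>3, S3: 8>-6.
U strictly beats every other strategy against every opponent action, so it is strictly dominant.

U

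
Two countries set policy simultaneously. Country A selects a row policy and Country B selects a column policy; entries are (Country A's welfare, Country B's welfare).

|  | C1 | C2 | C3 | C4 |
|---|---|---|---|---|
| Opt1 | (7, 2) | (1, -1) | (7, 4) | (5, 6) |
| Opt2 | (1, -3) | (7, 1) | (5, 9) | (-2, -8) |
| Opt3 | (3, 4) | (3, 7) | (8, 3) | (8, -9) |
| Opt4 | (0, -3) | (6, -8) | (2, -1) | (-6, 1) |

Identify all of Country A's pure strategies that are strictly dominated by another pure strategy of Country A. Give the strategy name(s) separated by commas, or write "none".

Opt4

Opt1: no other strategy beats it everywhere (Opt2 at C1 (7>1); Opt3 at C1 (7>3); Opt4 at C1 (7>0)).
Nothing dominates Opt2: Opt1 at C2 (7>1); Opt3 at C2 (7>3); Opt4 at C1 (1>0).
Opt3 is not dominated — it holds its own against Opt1 at C2 (3>1); Opt2 at C1 (3>1); Opt4 at C1 (3>0).
Opt4: dominated, since Opt2 does at least as well everywhere (C1: 1>0, C2: 7>6, C3: 5>2, C4: -2>-6).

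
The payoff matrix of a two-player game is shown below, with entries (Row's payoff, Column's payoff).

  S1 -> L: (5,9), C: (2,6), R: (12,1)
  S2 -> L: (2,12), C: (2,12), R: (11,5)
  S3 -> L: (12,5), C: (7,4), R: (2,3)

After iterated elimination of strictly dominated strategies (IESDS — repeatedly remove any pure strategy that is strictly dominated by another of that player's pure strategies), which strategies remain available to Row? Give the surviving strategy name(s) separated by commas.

Column's strategy R is strictly dominated by L (S1: 9>1, S2: 12>5, S3: 5>3) and is removed.
Row's strategy S1 is strictly dominated by S3 (L: 12>5, C: 7>2) and is removed.
Row's strategy S2 is strictly dominated by S3 (L: 12>2, C: 7>2) and is removed.
Column's strategy C is strictly dominated by L (S3: 5>4) and is removed.
Among the remaining strategies, none is strictly dominated by another pure strategy of the same player, so the elimination stops.
Surviving strategies — Row: {S3}; Column: {L}.

S3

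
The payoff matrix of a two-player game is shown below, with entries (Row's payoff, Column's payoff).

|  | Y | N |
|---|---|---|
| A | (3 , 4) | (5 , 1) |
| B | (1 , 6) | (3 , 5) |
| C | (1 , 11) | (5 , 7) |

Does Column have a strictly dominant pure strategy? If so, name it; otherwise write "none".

Y

Y vs N: A: 4>1, B: 6>5, C: 11>7.
Y strictly beats every other strategy against every opponent action, so it is strictly dominant.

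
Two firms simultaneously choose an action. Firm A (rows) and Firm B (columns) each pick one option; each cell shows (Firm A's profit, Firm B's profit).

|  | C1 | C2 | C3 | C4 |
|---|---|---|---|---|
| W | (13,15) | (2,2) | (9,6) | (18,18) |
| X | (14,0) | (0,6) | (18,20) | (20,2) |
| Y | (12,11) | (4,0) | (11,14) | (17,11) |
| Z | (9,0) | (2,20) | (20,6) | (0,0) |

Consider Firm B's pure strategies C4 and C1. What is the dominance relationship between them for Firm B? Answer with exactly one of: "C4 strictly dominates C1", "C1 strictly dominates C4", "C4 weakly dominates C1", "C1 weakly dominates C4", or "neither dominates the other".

C4 weakly dominates C1

C4's payoffs vs C1's, by Firm A's action — W: 18>15, X: 2>0, Y: 11=11, Z: 0=0.
C4 is at least as good everywhere and strictly better somewhere (tied only at Y, Z), so C4 weakly but not strictly dominates C1.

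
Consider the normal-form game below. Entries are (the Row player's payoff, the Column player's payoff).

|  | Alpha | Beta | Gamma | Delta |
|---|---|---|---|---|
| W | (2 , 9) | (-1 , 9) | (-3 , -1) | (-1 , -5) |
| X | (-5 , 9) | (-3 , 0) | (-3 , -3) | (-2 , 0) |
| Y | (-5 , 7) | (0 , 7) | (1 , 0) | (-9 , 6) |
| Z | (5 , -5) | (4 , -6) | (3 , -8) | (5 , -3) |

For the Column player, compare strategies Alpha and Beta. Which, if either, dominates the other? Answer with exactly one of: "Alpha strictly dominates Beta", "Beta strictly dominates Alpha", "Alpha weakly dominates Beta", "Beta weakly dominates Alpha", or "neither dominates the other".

Alpha weakly dominates Beta

Alpha's payoffs vs Beta's, by the Row player's action — W: 9=9, X: 9>0, Y: 7=7, Z: -5>-6.
Alpha is at least as good everywhere and strictly better somewhere (tied only at W, Y), so Alpha weakly but not strictly dominates Beta.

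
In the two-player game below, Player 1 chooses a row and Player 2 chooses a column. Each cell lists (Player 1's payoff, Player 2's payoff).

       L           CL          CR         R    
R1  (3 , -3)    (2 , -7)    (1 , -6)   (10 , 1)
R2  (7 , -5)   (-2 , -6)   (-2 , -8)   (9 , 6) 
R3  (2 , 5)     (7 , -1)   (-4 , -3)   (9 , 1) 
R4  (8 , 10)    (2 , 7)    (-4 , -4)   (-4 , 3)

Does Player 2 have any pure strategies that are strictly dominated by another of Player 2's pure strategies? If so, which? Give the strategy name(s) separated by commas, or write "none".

L is not dominated — it holds its own against CL at R1 (-3>-7); CR at R1 (-3>-6); R at R3 (5>1).
L strictly dominates CL — R1: -3>-7, R2: -5>-6, R3: 5>-1, R4: 10>7.
CR is strictly dominated by L (R1: -3>-6, R2: -5>-8, R3: 5>-3, R4: 10>-4).
Nothing dominates R: L at R1 (1>-3); CL at R1 (1>-7); CR at R1 (1>-6).

CL, CR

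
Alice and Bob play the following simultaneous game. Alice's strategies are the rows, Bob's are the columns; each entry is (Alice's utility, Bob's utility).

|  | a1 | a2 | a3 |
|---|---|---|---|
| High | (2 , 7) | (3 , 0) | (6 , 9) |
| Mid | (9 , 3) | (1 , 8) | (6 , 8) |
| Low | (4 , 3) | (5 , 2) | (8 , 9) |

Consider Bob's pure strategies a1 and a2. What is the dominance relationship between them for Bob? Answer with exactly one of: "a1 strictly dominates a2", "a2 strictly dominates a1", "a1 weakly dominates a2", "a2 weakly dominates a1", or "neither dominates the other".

a1's payoffs vs a2's, by Alice's action — High: 7>0, Mid: 3<8, Low: 3>2.
a1 does better at High, Low but worse at Mid; neither strategy dominates the other.

neither dominates the other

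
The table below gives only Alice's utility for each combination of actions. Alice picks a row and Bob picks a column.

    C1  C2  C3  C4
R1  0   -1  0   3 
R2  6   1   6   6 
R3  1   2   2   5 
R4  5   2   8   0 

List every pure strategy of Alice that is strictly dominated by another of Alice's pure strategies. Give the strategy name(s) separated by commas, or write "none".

R1

R1 is strictly dominated by R2 (C1: 6>0, C2: 1>-1, C3: 6>0, C4: 6>3).
Nothing dominates R2: R1 at C1 (6>0); R3 at C1 (6>1); R4 at C1 (6>5).
R3 is not dominated — it holds its own against R1 at C1 (1>0); R2 at C2 (2>1); R4 at C2 (2=2).
R4 is not dominated — it holds its own against R1 at C1 (5>0); R2 at C2 (2>1); R3 at C1 (5>1).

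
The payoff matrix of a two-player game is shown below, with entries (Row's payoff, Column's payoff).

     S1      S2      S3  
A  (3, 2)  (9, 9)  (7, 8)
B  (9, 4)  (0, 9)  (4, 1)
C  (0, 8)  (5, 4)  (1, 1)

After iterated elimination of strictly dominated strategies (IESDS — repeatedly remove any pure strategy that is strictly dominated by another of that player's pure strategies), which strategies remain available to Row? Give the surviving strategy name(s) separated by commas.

For Row, A strictly dominates C on the remaining columns (S1: 3>0, S2: 9>5, S3: 7>1); eliminate C.
Column S1 is eliminated: S2 beats it against every remaining row (A: 9>2, B: 9>4).
Row B is eliminated: A beats it against every remaining column (S2: 9>0, S3: 7>4).
For Column, S2 strictly dominates S3 on the remaining rows (A: 9>8); eliminate S3.
Among the remaining strategies, none is strictly dominated by another pure strategy of the same player, so the elimination stops.
Surviving strategies — Row: {A}; Column: {S2}.

A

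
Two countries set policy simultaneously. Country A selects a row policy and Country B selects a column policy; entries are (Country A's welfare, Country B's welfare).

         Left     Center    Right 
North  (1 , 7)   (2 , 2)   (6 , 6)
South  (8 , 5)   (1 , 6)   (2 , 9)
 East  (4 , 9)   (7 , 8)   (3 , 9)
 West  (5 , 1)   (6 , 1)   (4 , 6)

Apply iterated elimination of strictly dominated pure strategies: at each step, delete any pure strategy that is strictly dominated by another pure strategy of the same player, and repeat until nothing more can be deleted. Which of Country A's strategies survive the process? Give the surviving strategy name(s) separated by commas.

North, South, West

Country B's strategy Center is strictly dominated by Right (North: 6>2, South: 9>6, East: 9>8, West: 6>1) and is removed.
Row East is eliminated: West beats it against every remaining column (Left: 5>4, Right: 4>3).
Among the remaining strategies, none is strictly dominated by another pure strategy of the same player, so the elimination stops.
Surviving strategies — Country A: {North, South, West}; Country B: {Left, Right}.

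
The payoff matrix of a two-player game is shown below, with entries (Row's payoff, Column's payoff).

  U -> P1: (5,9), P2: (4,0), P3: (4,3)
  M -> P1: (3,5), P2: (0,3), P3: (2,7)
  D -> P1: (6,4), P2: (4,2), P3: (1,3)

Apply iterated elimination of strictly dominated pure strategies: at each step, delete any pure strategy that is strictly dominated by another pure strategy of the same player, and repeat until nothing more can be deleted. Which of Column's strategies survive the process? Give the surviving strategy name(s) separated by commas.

P1

Row's strategy M is strictly dominated by U (P1: 5>3, P2: 4>0, P3: 4>2) and is removed.
Column P2 is eliminated: P1 beats it against every remaining row (U: 9>0, D: 4>2).
Column's strategy P3 is strictly dominated by P1 (U: 9>3, D: 4>3) and is removed.
Row U is eliminated: D beats it against every remaining column (P1: 6>5).
Among the remaining strategies, none is strictly dominated by another pure strategy of the same player, so the elimination stops.
Surviving strategies — Row: {D}; Column: {P1}.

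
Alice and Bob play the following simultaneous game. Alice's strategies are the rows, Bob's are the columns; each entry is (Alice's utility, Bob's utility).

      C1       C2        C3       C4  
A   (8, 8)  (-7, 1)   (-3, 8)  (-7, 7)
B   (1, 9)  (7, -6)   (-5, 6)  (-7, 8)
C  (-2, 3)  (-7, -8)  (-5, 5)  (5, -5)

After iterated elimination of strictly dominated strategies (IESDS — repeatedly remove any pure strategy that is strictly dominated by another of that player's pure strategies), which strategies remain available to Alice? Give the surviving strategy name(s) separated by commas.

A

Bob's strategy C2 is strictly dominated by C1 (A: 8>1, B: 9>-6, C: 3>-8) and is removed.
Bob's strategy C4 is strictly dominated by C1 (A: 8>7, B: 9>8, C: 3>-5) and is removed.
Alice's strategy B is strictly dominated by A (C1: 8>1, C3: -3>-5) and is removed.
For Alice, A strictly dominates C on the remaining columns (C1: 8>-2, C3: -3>-5); eliminate C.
Among the remaining strategies, none is strictly dominated by another pure strategy of the same player, so the elimination stops.
Surviving strategies — Alice: {A}; Bob: {C1, C3}.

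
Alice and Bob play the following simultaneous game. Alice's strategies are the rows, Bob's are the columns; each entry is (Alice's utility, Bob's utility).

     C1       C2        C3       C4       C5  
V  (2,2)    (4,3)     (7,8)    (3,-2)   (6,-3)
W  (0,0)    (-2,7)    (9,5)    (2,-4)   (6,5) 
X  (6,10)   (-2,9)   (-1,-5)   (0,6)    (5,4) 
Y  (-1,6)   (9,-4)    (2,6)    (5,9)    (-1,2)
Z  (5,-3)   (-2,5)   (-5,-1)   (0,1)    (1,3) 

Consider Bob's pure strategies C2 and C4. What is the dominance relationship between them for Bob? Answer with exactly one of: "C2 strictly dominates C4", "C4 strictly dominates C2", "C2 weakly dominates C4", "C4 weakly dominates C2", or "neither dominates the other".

neither dominates the other

Compare C2 to C4 across each choice by Alice: V: 3>-2, W: 7>-4, X: 9>6, Y: -4<9, Z: 5>1.
C2 does better at V, W, X, Z but worse at Y; neither strategy dominates the other.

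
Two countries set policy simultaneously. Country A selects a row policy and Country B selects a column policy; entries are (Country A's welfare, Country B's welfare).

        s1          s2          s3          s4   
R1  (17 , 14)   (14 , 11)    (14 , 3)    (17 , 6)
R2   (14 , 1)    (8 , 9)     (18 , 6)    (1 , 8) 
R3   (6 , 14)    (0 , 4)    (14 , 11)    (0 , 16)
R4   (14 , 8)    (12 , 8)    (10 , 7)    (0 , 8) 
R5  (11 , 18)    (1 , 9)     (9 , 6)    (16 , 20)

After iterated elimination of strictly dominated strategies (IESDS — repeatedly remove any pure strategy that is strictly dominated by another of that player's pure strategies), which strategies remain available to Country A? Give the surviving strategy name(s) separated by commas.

Country A's strategy R3 is strictly dominated by R2 (s1: 14>6, s2: 8>0, s3: 18>14, s4: 1>0) and is removed.
Row R4 is eliminated: R1 beats it against every remaining column (s1: 17>14, s2: 14>12, s3: 14>10, s4: 17>0).
Country A's strategy R5 is strictly dominated by R1 (s1: 17>11, s2: 14>1, s3: 14>9, s4: 17>16) and is removed.
Country B's strategy s3 is strictly dominated by s2 (R1: 11>3, R2: 9>6) and is removed.
Row R2 is eliminated: R1 beats it against every remaining column (s1: 17>14, s2: 14>8, s4: 17>1).
For Country B, s1 strictly dominates s2 on the remaining rows (R1: 14>11); eliminate s2.
Country B's strategy s4 is strictly dominated by s1 (R1: 14>6) and is removed.
Among the remaining strategies, none is strictly dominated by another pure strategy of the same player, so the elimination stops.
Surviving strategies — Country A: {R1}; Country B: {s1}.

R1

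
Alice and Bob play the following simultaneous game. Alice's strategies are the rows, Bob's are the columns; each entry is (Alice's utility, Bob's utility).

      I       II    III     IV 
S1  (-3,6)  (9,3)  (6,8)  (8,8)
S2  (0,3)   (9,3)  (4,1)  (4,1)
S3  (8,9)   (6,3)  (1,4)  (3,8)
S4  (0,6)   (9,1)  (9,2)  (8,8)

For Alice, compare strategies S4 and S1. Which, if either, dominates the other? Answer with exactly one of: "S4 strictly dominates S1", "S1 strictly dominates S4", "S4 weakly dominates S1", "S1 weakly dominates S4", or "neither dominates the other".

S4 weakly dominates S1

Compare S4 to S1 across each choice by Bob: I: 0>-3, II: 9=9, III: 9>6, IV: 8=8.
S4 is at least as good everywhere and strictly better somewhere (tied only at II, IV), so S4 weakly but not strictly dominates S1.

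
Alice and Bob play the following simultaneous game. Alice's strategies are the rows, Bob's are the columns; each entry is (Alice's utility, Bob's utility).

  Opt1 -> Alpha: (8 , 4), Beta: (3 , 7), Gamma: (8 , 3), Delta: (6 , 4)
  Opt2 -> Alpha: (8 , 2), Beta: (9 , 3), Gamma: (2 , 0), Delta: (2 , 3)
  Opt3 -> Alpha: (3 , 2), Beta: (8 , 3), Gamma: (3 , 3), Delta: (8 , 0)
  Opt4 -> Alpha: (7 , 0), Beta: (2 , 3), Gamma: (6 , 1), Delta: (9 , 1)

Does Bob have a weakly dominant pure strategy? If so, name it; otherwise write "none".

Beta vs Alpha: Opt1: 7>4, Opt2: 3>2, Opt3: 3>2, Opt4: 3>0.
Beta vs Gamma: Opt1: 7>3, Opt2: 3>0, Opt3: 3=3, Opt4: 3>1.
Beta vs Delta: Opt1: 7>4, Opt2: 3=3, Opt3: 3>0, Opt4: 3>1.
Beta is at least as good as every other strategy against every opponent action, so it is weakly dominant.

Beta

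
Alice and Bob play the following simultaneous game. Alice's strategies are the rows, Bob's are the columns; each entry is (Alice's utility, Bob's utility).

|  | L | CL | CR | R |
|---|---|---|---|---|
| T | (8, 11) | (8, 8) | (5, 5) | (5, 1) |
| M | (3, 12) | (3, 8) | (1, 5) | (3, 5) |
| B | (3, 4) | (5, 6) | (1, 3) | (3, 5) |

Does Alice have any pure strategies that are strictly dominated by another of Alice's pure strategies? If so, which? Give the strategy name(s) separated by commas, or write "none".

M, B

Nothing dominates T: M at L (8>3); B at L (8>3).
M is strictly dominated by T (L: 8>3, CL: 8>3, CR: 5>1, R: 5>3).
T strictly dominates B — L: 8>3, CL: 8>5, CR: 5>1, R: 5>3.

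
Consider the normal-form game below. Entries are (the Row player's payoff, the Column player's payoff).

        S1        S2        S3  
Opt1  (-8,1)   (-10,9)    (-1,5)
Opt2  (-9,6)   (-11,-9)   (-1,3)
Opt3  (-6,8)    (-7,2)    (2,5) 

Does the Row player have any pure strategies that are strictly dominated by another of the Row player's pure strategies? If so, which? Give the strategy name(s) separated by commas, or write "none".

Opt1, Opt2

Opt3 strictly dominates Opt1 — S1: -6>-8, S2: -7>-10, S3: 2>-1.
Opt2: dominated, since Opt3 does at least as well everywhere (S1: -6>-9, S2: -7>-11, S3: 2>-1).
Opt3: no other strategy beats it everywhere (Opt1 at S1 (-6>-8); Opt2 at S1 (-6>-9)).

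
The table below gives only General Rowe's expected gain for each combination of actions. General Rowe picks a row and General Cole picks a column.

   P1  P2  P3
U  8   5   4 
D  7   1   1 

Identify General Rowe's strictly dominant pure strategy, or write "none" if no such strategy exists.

U

U vs D: P1: 8>7, P2: 5>1, P3: 4>1.
U strictly beats every other strategy against every opponent action, so it is strictly dominant.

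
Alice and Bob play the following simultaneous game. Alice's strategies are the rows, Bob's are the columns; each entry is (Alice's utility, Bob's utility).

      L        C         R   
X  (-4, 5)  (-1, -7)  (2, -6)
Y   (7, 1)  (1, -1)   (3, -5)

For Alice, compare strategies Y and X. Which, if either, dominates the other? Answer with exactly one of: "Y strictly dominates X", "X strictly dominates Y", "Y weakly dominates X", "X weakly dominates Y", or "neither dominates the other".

Compare Y to X across each choice by Bob: L: 7>-4, C: 1>-1, R: 3>2.
Every comparison favours Y, so Y strictly dominates X.

Y strictly dominates X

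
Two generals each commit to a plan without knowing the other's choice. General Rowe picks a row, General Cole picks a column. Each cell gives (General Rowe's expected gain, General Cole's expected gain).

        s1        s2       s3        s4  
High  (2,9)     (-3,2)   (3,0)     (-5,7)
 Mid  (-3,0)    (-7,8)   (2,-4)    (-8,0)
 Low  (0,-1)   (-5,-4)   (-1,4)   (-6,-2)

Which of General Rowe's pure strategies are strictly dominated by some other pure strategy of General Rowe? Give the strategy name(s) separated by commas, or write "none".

Mid, Low

Nothing dominates High: Mid at s1 (2>-3); Low at s1 (2>0).
Mid is strictly dominated by High (s1: 2>-3, s2: -3>-7, s3: 3>2, s4: -5>-8).
Low: dominated, since High does at least as well everywhere (s1: 2>0, s2: -3>-5, s3: 3>-1, s4: -5>-6).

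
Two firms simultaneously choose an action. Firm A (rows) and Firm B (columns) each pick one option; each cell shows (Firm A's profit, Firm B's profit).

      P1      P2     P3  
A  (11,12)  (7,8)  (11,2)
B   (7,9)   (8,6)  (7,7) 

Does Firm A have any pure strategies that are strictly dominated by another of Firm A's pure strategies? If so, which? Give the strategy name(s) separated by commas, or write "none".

Nothing dominates A: B at P1 (11>7).
B: no other strategy beats it everywhere (A at P2 (8>7)).

none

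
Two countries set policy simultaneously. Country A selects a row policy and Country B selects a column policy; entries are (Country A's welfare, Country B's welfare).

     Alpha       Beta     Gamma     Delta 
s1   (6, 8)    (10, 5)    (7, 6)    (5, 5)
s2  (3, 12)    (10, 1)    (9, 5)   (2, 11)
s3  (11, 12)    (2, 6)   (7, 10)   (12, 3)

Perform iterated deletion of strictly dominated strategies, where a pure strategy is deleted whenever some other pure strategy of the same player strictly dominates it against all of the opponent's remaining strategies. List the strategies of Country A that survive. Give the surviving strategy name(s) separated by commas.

s3

Country B's strategy Beta is strictly dominated by Alpha (s1: 8>5, s2: 12>1, s3: 12>6) and is removed.
For Country B, Alpha strictly dominates Gamma on the remaining rows (s1: 8>6, s2: 12>5, s3: 12>10); eliminate Gamma.
For Country A, s3 strictly dominates s1 on the remaining columns (Alpha: 11>6, Delta: 12>5); eliminate s1.
Row s2 is eliminated: s3 beats it against every remaining column (Alpha: 11>3, Delta: 12>2).
Column Delta is eliminated: Alpha beats it against every remaining row (s3: 12>3).
Among the remaining strategies, none is strictly dominated by another pure strategy of the same player, so the elimination stops.
Surviving strategies — Country A: {s3}; Country B: {Alpha}.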